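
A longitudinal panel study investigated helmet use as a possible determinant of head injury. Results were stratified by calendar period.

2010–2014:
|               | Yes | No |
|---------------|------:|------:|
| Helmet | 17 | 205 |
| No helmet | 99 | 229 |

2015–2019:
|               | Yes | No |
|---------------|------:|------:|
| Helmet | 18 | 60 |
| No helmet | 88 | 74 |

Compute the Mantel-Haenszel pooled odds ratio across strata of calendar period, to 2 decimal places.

OR_MH = Σ(aᵢdᵢ/nᵢ) / Σ(bᵢcᵢ/nᵢ), where nᵢ is the stratum total.
Stratum 1 (2010–2014): n = 550; a·d/n = 17·229/550 = 7.0782; b·c/n = 205·99/550 = 36.9000
Stratum 2 (2015–2019): n = 240; a·d/n = 18·74/240 = 5.5500; b·c/n = 60·88/240 = 22.0000
OR_MH = (7.0782 + 5.5500) / (36.9000 + 22.0000) = 12.6282 / 58.9000 = 0.21440

0.21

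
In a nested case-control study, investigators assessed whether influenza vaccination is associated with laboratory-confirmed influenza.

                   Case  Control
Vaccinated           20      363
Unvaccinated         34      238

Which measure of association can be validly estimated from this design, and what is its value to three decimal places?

Cells: a = 20, b = 363, c = 34, d = 238.
This is a nested case-control study: participants were sampled on outcome status, so risks in the source population cannot be estimated directly — relative risk is not valid here. The odds ratio is the appropriate measure.
OR = (a·d)/(b·c) = (20 × 238) / (363 × 34) = 4760 / 12342 = 0.38567

0.386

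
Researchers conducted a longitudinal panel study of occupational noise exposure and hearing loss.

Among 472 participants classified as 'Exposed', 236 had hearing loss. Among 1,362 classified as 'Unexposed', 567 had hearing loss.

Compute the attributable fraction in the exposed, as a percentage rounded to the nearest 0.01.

From the description: a = 236, b = 236, c = 567, d = 795.
Risk in exposed = 236/472 = 0.50000; risk in unexposed = 567/1362 = 0.41630.
RR = 0.50000/0.41630 = 1.20106
AR% = (RR − 1)/RR × 100 = (1.20106 − 1)/1.20106 × 100 = 16.7401%

16.74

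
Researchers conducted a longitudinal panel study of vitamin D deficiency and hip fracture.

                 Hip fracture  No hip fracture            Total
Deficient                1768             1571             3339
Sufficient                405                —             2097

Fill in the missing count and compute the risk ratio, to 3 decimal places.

2.742

The missing cell is in the unexposed row: 2097 − 405 = 1692.
So a = 1768, b = 1571, c = 405, d = 1692.
RR = [a/(a+b)] / [c/(c+d)] = (1768/3339) / (405/2097) = 0.52950/0.19313 = 2.74163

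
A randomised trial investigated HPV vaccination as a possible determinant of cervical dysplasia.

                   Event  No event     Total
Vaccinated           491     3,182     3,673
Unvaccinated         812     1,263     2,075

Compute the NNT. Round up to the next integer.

Risk in treated group = 491/3673 = 0.13368; risk in control = 812/2075 = 0.39133.
Absolute risk reduction = 0.39133 − 0.13368 = 0.25765
NNT = 1 / ARR = 1 / 0.25765 = 3.881 → round up → 4

4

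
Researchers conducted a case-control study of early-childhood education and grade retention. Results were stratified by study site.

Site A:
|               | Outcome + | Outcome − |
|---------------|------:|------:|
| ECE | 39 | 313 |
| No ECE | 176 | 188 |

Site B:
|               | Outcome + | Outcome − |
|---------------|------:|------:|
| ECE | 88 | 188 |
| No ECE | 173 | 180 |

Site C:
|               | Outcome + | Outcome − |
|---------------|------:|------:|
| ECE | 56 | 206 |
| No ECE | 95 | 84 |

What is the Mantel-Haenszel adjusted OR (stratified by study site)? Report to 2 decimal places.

0.27

OR_MH = Σ(aᵢdᵢ/nᵢ) / Σ(bᵢcᵢ/nᵢ), where nᵢ is the stratum total.
Stratum 1 (Site A): n = 716; a·d/n = 39·188/716 = 10.2402; b·c/n = 313·176/716 = 76.9385
Stratum 2 (Site B): n = 629; a·d/n = 88·180/629 = 25.1828; b·c/n = 188·173/629 = 51.7075
Stratum 3 (Site C): n = 441; a·d/n = 56·84/441 = 10.6667; b·c/n = 206·95/441 = 44.3764
OR_MH = (10.2402 + 25.1828 + 10.6667) / (76.9385 + 51.7075 + 44.3764) = 46.0897 / 173.0224 = 0.26638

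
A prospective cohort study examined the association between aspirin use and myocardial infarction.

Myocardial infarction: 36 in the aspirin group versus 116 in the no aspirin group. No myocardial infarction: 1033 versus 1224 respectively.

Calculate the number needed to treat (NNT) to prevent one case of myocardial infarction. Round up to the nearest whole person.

Risk in treated group = 36/1069 = 0.03368; risk in control = 116/1340 = 0.08657.
Absolute risk reduction = 0.08657 − 0.03368 = 0.05289
NNT = 1 / ARR = 1 / 0.05289 = 18.907 → round up → 19

19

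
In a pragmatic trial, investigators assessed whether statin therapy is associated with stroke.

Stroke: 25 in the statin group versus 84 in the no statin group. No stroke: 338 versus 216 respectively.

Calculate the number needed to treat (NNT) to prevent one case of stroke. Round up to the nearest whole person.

Risk in treated group = 25/363 = 0.06887; risk in control = 84/300 = 0.28000.
Absolute risk reduction = 0.28000 − 0.06887 = 0.21113
NNT = 1 / ARR = 1 / 0.21113 = 4.736 → round up → 5

5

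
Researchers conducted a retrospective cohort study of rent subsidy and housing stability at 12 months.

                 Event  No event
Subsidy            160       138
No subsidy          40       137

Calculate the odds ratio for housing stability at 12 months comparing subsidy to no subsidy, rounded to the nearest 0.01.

Cells: a = 160, b = 138, c = 40, d = 137.
OR = (a·d)/(b·c) = (160 × 137) / (138 × 40) = 21920 / 5520 = 3.97101
The odds of housing stability at 12 months are about 3.97 times as high in the subsidy group.

3.97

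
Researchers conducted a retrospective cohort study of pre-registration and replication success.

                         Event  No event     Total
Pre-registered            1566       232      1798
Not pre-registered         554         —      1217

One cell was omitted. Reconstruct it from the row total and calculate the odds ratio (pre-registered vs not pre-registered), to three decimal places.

The missing cell is in the unexposed row: 1217 − 554 = 663.
So a = 1566, b = 232, c = 554, d = 663.
OR = (a·d)/(b·c) = (1566 × 663) / (232 × 554) = 1038258 / 128528 = 8.07807

8.078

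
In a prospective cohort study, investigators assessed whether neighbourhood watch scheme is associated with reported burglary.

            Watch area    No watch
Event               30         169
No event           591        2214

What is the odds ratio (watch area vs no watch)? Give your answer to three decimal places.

Reading the table with exposure as columns: a = 30 (Watch area, case), b = 591 (Watch area, non-case), c = 169 (No watch, case), d = 2214.
OR = (a·d)/(b·c) = (30 × 2214) / (591 × 169) = 66420 / 99879 = 0.66500
Exposure is associated with lower odds of reported burglary (OR = 0.67 < 1).

0.665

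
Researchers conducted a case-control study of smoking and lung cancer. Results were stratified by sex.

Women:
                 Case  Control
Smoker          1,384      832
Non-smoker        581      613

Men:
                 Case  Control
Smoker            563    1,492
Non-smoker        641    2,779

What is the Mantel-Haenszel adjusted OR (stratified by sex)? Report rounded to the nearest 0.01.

1.69

OR_MH = Σ(aᵢdᵢ/nᵢ) / Σ(bᵢcᵢ/nᵢ), where nᵢ is the stratum total.
Stratum 1 (Women): n = 3410; a·d/n = 1384·613/3410 = 248.7953; b·c/n = 832·581/3410 = 141.7572
Stratum 2 (Men): n = 5475; a·d/n = 563·2779/5475 = 285.7675; b·c/n = 1492·641/5475 = 174.6798
OR_MH = (248.7953 + 285.7675) / (141.7572 + 174.6798) = 534.5628 / 316.4370 = 1.68932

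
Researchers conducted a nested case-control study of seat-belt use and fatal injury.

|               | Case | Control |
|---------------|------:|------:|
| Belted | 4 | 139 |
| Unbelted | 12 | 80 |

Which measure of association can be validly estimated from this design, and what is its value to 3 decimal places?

Cells: a = 4, b = 139, c = 12, d = 80.
This is a nested case-control study: participants were sampled on outcome status, so risks in the source population cannot be estimated directly — relative risk is not valid here. The odds ratio is the appropriate measure.
OR = (a·d)/(b·c) = (4 × 80) / (139 × 12) = 320 / 1668 = 0.19185

0.192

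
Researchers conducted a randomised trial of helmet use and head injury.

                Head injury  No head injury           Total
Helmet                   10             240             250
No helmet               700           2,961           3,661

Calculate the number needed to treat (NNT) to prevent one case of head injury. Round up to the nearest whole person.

7

Risk in treated group = 10/250 = 0.04000; risk in control = 700/3661 = 0.19120.
Absolute risk reduction = 0.19120 − 0.04000 = 0.15120
NNT = 1 / ARR = 1 / 0.15120 = 6.614 → round up → 7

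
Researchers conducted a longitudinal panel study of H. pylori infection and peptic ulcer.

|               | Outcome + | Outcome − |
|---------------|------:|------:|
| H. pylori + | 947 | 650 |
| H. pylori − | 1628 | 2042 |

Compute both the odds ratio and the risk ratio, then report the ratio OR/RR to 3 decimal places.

1.367

Cells: a = 947, b = 650, c = 1628, d = 2042.
OR = (947·2042)/(650·1628) = 1933774/1058200 = 1.82742
Risk in exposed = 947/1597 = 0.59299; risk in unexposed = 1628/3670 = 0.44360; RR = 1.33677
OR/RR = 1.82742 / 1.33677 = 1.36704
The outcome is not rare, so the OR lies further from 1 than the RR.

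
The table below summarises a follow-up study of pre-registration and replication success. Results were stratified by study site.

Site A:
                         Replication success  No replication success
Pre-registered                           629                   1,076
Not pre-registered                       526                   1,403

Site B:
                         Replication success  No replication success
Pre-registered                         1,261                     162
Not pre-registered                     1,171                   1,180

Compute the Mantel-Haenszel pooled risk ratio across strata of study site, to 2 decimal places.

RR_MH = Σ(aᵢ·n₀ᵢ/nᵢ) / Σ(cᵢ·n₁ᵢ/nᵢ), with n₁ᵢ = aᵢ+bᵢ (exposed), n₀ᵢ = cᵢ+dᵢ (unexposed), nᵢ = n₁ᵢ+n₀ᵢ.
Stratum 1 (Site A): n₁ = 1705, n₀ = 1929, n = 3634; a·n₀/n = 629·1929/3634 = 333.8858; c·n₁/n = 526·1705/3634 = 246.7887
Stratum 2 (Site B): n₁ = 1423, n₀ = 2351, n = 3774; a·n₀/n = 1261·2351/3774 = 785.5355; c·n₁/n = 1171·1423/3774 = 441.5297
RR_MH = (333.8858 + 785.5355) / (246.7887 + 441.5297) = 1119.4213 / 688.3183 = 1.62631

1.63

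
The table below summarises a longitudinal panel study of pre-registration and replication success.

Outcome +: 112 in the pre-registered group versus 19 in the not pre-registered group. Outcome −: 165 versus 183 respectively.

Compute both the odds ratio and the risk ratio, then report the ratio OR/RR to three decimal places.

From the description: a = 112, b = 165, c = 19, d = 183.
OR = (112·183)/(165·19) = 20496/3135 = 6.53780
Risk in exposed = 112/277 = 0.40433; risk in unexposed = 19/202 = 0.09406; RR = 4.29869
OR/RR = 6.53780 / 4.29869 = 1.52088
The outcome is not rare, so the OR lies further from 1 than the RR.

1.521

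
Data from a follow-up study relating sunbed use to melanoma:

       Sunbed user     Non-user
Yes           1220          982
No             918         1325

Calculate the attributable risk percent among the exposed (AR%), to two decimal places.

25.40

Reading the table with exposure as columns: a = 1220 (Sunbed user, case), b = 918 (Sunbed user, non-case), c = 982 (Non-user, case), d = 1325.
Risk in exposed = 1220/2138 = 0.57063; risk in unexposed = 982/2307 = 0.42566.
RR = 0.57063/0.42566 = 1.34057
AR% = (RR − 1)/RR × 100 = (1.34057 − 1)/1.34057 × 100 = 25.4046%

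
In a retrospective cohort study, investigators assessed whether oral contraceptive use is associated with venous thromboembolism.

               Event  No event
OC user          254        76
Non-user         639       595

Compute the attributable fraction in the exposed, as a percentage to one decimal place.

32.7

Cells: a = 254, b = 76, c = 639, d = 595.
Risk in exposed = 254/330 = 0.76970; risk in unexposed = 639/1234 = 0.51783.
RR = 0.76970/0.51783 = 1.48639
AR% = (RR − 1)/RR × 100 = (1.48639 − 1)/1.48639 × 100 = 32.7231%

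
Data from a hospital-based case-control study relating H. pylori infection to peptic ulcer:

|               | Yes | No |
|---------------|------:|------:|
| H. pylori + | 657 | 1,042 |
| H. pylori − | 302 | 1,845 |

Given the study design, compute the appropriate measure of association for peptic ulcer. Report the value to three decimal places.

3.852

Cells: a = 657, b = 1042, c = 302, d = 1845.
This is a hospital-based case-control study: participants were sampled on outcome status, so risks in the source population cannot be estimated directly — relative risk is not valid here. The odds ratio is the appropriate measure.
OR = (a·d)/(b·c) = (657 × 1845) / (1042 × 302) = 1212165 / 314684 = 3.85201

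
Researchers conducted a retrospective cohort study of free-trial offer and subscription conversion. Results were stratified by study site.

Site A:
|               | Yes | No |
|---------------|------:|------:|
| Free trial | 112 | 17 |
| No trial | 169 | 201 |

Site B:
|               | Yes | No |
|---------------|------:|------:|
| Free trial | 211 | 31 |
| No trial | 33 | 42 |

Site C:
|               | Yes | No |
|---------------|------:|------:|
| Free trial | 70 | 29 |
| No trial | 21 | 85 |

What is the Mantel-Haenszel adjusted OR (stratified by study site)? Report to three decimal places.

8.540

OR_MH = Σ(aᵢdᵢ/nᵢ) / Σ(bᵢcᵢ/nᵢ), where nᵢ is the stratum total.
Stratum 1 (Site A): n = 499; a·d/n = 112·201/499 = 45.1142; b·c/n = 17·169/499 = 5.7575
Stratum 2 (Site B): n = 317; a·d/n = 211·42/317 = 27.9558; b·c/n = 31·33/317 = 3.2271
Stratum 3 (Site C): n = 205; a·d/n = 70·85/205 = 29.0244; b·c/n = 29·21/205 = 2.9707
OR_MH = (45.1142 + 27.9558 + 29.0244) / (5.7575 + 3.2271 + 2.9707) = 102.0945 / 11.9554 = 8.53963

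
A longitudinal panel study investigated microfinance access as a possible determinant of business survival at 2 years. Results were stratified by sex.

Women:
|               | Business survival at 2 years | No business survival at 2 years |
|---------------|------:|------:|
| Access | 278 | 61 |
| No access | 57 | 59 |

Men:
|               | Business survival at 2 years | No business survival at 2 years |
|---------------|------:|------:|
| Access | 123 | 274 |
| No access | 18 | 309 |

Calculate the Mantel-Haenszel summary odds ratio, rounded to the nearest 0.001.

6.126

OR_MH = Σ(aᵢdᵢ/nᵢ) / Σ(bᵢcᵢ/nᵢ), where nᵢ is the stratum total.
Stratum 1 (Women): n = 455; a·d/n = 278·59/455 = 36.0484; b·c/n = 61·57/455 = 7.6418
Stratum 2 (Men): n = 724; a·d/n = 123·309/724 = 52.4959; b·c/n = 274·18/724 = 6.8122
OR_MH = (36.0484 + 52.4959) / (7.6418 + 6.8122) = 88.5442 / 14.4539 = 6.12597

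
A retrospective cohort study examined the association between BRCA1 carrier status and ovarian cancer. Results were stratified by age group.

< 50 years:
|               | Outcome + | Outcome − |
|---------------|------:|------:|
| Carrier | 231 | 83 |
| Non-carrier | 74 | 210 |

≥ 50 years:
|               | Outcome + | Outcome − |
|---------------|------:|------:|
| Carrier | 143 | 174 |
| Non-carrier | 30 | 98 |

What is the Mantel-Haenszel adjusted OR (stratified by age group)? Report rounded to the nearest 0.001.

OR_MH = Σ(aᵢdᵢ/nᵢ) / Σ(bᵢcᵢ/nᵢ), where nᵢ is the stratum total.
Stratum 1 (< 50 years): n = 598; a·d/n = 231·210/598 = 81.1204; b·c/n = 83·74/598 = 10.2709
Stratum 2 (≥ 50 years): n = 445; a·d/n = 143·98/445 = 31.4921; b·c/n = 174·30/445 = 11.7303
OR_MH = (81.1204 + 31.4921) / (10.2709 + 11.7303) = 112.6125 / 22.0012 = 5.11846

5.118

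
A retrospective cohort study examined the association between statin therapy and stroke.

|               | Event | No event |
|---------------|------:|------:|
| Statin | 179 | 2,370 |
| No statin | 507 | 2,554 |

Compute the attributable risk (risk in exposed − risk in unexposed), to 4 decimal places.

-0.0954

Cells: a = 179, b = 2370, c = 507, d = 2554.
Risk in exposed = 179/2549 = 0.070224; risk in unexposed = 507/3061 = 0.165632.
Risk difference = 0.070224 − 0.165632 = -0.095409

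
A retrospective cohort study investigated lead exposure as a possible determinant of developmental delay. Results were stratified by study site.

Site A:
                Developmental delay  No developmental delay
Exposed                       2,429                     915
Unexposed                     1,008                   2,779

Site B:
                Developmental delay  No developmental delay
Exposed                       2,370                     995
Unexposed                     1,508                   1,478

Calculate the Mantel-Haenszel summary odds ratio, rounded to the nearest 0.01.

4.10

OR_MH = Σ(aᵢdᵢ/nᵢ) / Σ(bᵢcᵢ/nᵢ), where nᵢ is the stratum total.
Stratum 1 (Site A): n = 7131; a·d/n = 2429·2779/7131 = 946.5981; b·c/n = 915·1008/7131 = 129.3395
Stratum 2 (Site B): n = 6351; a·d/n = 2370·1478/6351 = 551.5446; b·c/n = 995·1508/6351 = 236.2557
OR_MH = (946.5981 + 551.5446) / (129.3395 + 236.2557) = 1498.1427 / 365.5952 = 4.09782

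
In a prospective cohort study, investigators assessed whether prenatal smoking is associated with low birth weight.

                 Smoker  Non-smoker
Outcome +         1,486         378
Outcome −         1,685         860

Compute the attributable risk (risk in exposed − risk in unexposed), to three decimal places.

0.163

Reading the table with exposure as columns: a = 1486 (Smoker, case), b = 1685 (Smoker, non-case), c = 378 (Non-smoker, case), d = 860.
Risk in exposed = 1486/3171 = 0.468622; risk in unexposed = 378/1238 = 0.305331.
Risk difference = 0.468622 − 0.305331 = 0.163291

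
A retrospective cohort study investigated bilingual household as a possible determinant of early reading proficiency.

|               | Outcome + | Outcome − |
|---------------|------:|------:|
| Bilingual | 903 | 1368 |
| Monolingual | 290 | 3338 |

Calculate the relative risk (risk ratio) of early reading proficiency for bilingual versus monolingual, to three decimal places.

Cells: a = 903, b = 1368, c = 290, d = 3338.
Risk in exposed = 903/2271 = 0.39762; risk in unexposed = 290/3628 = 0.07993.
RR = 0.39762 / 0.07993 = 4.97439
The risk among the exposed is 4.97 times that among the unexposed.

4.974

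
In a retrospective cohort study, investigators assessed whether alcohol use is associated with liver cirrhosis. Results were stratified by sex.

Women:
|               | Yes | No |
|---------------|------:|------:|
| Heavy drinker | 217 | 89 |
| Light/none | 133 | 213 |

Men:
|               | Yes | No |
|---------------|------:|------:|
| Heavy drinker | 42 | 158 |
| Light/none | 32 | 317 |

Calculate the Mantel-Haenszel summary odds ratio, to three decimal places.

OR_MH = Σ(aᵢdᵢ/nᵢ) / Σ(bᵢcᵢ/nᵢ), where nᵢ is the stratum total.
Stratum 1 (Women): n = 652; a·d/n = 217·213/652 = 70.8911; b·c/n = 89·133/652 = 18.1549
Stratum 2 (Men): n = 549; a·d/n = 42·317/549 = 24.2514; b·c/n = 158·32/549 = 9.2095
OR_MH = (70.8911 + 24.2514) / (18.1549 + 9.2095) = 95.1425 / 27.3644 = 3.47687

3.477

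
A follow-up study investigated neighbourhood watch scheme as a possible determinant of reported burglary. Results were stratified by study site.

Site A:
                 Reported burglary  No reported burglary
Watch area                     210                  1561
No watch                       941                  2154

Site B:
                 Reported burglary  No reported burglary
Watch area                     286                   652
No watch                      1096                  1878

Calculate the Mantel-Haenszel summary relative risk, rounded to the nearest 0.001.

0.580

RR_MH = Σ(aᵢ·n₀ᵢ/nᵢ) / Σ(cᵢ·n₁ᵢ/nᵢ), with n₁ᵢ = aᵢ+bᵢ (exposed), n₀ᵢ = cᵢ+dᵢ (unexposed), nᵢ = n₁ᵢ+n₀ᵢ.
Stratum 1 (Site A): n₁ = 1771, n₀ = 3095, n = 4866; a·n₀/n = 210·3095/4866 = 133.5697; c·n₁/n = 941·1771/4866 = 342.4807
Stratum 2 (Site B): n₁ = 938, n₀ = 2974, n = 3912; a·n₀/n = 286·2974/3912 = 217.4243; c·n₁/n = 1096·938/3912 = 262.7935
RR_MH = (133.5697 + 217.4243) / (342.4807 + 262.7935) = 350.9940 / 605.2741 = 0.57989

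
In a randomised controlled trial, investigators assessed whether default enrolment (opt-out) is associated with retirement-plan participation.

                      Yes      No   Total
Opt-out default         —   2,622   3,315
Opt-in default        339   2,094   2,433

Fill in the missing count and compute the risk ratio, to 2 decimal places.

The missing cell is in the exposed row: 3315 − 2622 = 693.
So a = 693, b = 2622, c = 339, d = 2094.
RR = [a/(a+b)] / [c/(c+d)] = (693/3315) / (339/2433) = 0.20905/0.13933 = 1.50035

1.50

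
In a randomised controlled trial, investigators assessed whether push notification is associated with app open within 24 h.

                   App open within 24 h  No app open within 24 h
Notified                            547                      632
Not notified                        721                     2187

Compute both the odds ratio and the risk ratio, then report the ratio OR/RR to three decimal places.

Cells: a = 547, b = 632, c = 721, d = 2187.
OR = (547·2187)/(632·721) = 1196289/455672 = 2.62533
Risk in exposed = 547/1179 = 0.46395; risk in unexposed = 721/2908 = 0.24794; RR = 1.87125
OR/RR = 2.62533 / 1.87125 = 1.40298
The outcome is not rare, so the OR lies further from 1 than the RR.

1.403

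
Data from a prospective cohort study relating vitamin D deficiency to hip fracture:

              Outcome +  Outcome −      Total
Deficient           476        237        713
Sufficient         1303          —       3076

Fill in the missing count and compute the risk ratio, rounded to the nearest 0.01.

The missing cell is in the unexposed row: 3076 − 1303 = 1773.
So a = 476, b = 237, c = 1303, d = 1773.
RR = [a/(a+b)] / [c/(c+d)] = (476/713) / (1303/3076) = 0.66760/0.42360 = 1.57601

1.58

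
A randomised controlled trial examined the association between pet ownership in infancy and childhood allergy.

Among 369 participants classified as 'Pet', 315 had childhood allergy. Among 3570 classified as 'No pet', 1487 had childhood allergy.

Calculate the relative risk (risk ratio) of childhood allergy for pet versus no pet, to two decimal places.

2.05

From the description: a = 315, b = 54, c = 1487, d = 2083.
Risk in exposed = 315/369 = 0.85366; risk in unexposed = 1487/3570 = 0.41653.
RR = 0.85366 / 0.41653 = 2.04947
The risk among the exposed is 2.05 times that among the unexposed.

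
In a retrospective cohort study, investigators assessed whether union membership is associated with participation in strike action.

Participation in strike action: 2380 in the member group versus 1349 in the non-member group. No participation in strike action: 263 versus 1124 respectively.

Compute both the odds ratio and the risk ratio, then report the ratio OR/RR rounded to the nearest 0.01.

From the description: a = 2380, b = 263, c = 1349, d = 1124.
OR = (2380·1124)/(263·1349) = 2675120/354787 = 7.54007
Risk in exposed = 2380/2643 = 0.90049; risk in unexposed = 1349/2473 = 0.54549; RR = 1.65079
OR/RR = 7.54007 / 1.65079 = 4.56755
The outcome is not rare, so the OR lies further from 1 than the RR.

4.57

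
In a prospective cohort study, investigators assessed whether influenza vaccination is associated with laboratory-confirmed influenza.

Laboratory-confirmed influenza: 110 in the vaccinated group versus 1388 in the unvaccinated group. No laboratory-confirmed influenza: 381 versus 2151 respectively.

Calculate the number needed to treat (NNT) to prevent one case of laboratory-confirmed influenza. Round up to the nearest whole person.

6

Risk in treated group = 110/491 = 0.22403; risk in control = 1388/3539 = 0.39220.
Absolute risk reduction = 0.39220 − 0.22403 = 0.16817
NNT = 1 / ARR = 1 / 0.16817 = 5.946 → round up → 6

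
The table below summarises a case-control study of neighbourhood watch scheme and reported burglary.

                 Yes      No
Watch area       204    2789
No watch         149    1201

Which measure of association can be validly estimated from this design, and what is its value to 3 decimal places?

0.590

Cells: a = 204, b = 2789, c = 149, d = 1201.
This is a case-control study: participants were sampled on outcome status, so risks in the source population cannot be estimated directly — relative risk is not valid here. The odds ratio is the appropriate measure.
OR = (a·d)/(b·c) = (204 × 1201) / (2789 × 149) = 245004 / 415561 = 0.58957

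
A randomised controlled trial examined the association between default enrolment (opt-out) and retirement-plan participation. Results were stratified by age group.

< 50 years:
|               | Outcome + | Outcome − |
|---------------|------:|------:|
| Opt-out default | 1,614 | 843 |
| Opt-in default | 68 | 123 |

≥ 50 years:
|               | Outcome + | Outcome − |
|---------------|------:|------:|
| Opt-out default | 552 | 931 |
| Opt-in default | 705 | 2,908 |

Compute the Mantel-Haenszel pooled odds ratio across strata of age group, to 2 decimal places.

OR_MH = Σ(aᵢdᵢ/nᵢ) / Σ(bᵢcᵢ/nᵢ), where nᵢ is the stratum total.
Stratum 1 (< 50 years): n = 2648; a·d/n = 1614·123/2648 = 74.9705; b·c/n = 843·68/2648 = 21.6480
Stratum 2 (≥ 50 years): n = 5096; a·d/n = 552·2908/5096 = 314.9953; b·c/n = 931·705/5096 = 128.7981
OR_MH = (74.9705 + 314.9953) / (21.6480 + 128.7981) = 389.9658 / 150.4461 = 2.59206

2.59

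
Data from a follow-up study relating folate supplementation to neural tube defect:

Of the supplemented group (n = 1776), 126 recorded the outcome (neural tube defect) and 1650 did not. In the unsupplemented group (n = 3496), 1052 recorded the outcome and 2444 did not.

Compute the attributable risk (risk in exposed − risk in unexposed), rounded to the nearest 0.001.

From the description: a = 126, b = 1650, c = 1052, d = 2444.
Risk in exposed = 126/1776 = 0.070946; risk in unexposed = 1052/3496 = 0.300915.
Risk difference = 0.070946 − 0.300915 = -0.229969

-0.230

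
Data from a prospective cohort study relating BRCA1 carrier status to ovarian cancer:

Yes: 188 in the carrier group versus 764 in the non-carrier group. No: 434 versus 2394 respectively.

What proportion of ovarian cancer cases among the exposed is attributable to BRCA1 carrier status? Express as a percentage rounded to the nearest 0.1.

From the description: a = 188, b = 434, c = 764, d = 2394.
Risk in exposed = 188/622 = 0.30225; risk in unexposed = 764/3158 = 0.24193.
RR = 0.30225/0.24193 = 1.24936
AR% = (RR − 1)/RR × 100 = (1.24936 − 1)/1.24936 × 100 = 19.9588%

20.0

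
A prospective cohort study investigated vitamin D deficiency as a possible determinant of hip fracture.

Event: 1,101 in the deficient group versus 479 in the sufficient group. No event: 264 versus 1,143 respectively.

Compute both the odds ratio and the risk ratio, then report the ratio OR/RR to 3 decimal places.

From the description: a = 1101, b = 264, c = 479, d = 1143.
OR = (1101·1143)/(264·479) = 1258443/126456 = 9.95163
Risk in exposed = 1101/1365 = 0.80659; risk in unexposed = 479/1622 = 0.29531; RR = 2.73130
OR/RR = 9.95163 / 2.73130 = 3.64354
The outcome is not rare, so the OR lies further from 1 than the RR.

3.644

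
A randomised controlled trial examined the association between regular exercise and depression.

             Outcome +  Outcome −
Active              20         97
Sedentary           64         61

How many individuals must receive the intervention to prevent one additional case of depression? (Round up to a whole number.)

Risk in treated group = 20/117 = 0.17094; risk in control = 64/125 = 0.51200.
Absolute risk reduction = 0.51200 − 0.17094 = 0.34106
NNT = 1 / ARR = 1 / 0.34106 = 2.932 → round up → 3

3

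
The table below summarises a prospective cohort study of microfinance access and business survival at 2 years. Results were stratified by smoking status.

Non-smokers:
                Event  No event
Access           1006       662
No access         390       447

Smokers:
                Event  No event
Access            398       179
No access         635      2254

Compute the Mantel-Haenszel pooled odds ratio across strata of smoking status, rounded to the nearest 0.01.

3.23

OR_MH = Σ(aᵢdᵢ/nᵢ) / Σ(bᵢcᵢ/nᵢ), where nᵢ is the stratum total.
Stratum 1 (Non-smokers): n = 2505; a·d/n = 1006·447/2505 = 179.5138; b·c/n = 662·390/2505 = 103.0659
Stratum 2 (Smokers): n = 3466; a·d/n = 398·2254/3466 = 258.8263; b·c/n = 179·635/3466 = 32.7943
OR_MH = (179.5138 + 258.8263) / (103.0659 + 32.7943) = 438.3401 / 135.8602 = 3.22641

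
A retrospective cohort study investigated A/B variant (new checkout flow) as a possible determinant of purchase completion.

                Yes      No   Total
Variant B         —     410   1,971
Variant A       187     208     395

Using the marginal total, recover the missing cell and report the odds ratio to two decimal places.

The missing cell is in the exposed row: 1971 − 410 = 1561.
So a = 1561, b = 410, c = 187, d = 208.
OR = (a·d)/(b·c) = (1561 × 208) / (410 × 187) = 324688 / 76670 = 4.23488

4.23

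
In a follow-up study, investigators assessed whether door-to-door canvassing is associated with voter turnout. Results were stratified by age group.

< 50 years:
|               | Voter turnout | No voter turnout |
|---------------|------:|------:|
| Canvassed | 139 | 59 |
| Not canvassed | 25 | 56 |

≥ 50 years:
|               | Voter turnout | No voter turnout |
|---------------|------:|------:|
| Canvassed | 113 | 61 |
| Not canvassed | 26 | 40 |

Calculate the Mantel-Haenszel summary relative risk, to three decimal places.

1.952

RR_MH = Σ(aᵢ·n₀ᵢ/nᵢ) / Σ(cᵢ·n₁ᵢ/nᵢ), with n₁ᵢ = aᵢ+bᵢ (exposed), n₀ᵢ = cᵢ+dᵢ (unexposed), nᵢ = n₁ᵢ+n₀ᵢ.
Stratum 1 (< 50 years): n₁ = 198, n₀ = 81, n = 279; a·n₀/n = 139·81/279 = 40.3548; c·n₁/n = 25·198/279 = 17.7419
Stratum 2 (≥ 50 years): n₁ = 174, n₀ = 66, n = 240; a·n₀/n = 113·66/240 = 31.0750; c·n₁/n = 26·174/240 = 18.8500
RR_MH = (40.3548 + 31.0750) / (17.7419 + 18.8500) = 71.4298 / 36.5919 = 1.95207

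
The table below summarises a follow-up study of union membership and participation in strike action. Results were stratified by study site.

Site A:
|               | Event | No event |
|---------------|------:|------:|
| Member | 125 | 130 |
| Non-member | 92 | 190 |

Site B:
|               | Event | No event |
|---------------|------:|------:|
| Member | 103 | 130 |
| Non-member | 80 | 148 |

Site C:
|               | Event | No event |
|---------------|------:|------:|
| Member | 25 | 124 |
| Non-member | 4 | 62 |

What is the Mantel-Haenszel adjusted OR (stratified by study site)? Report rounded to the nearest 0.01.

1.79

OR_MH = Σ(aᵢdᵢ/nᵢ) / Σ(bᵢcᵢ/nᵢ), where nᵢ is the stratum total.
Stratum 1 (Site A): n = 537; a·d/n = 125·190/537 = 44.2272; b·c/n = 130·92/537 = 22.2719
Stratum 2 (Site B): n = 461; a·d/n = 103·148/461 = 33.0672; b·c/n = 130·80/461 = 22.5597
Stratum 3 (Site C): n = 215; a·d/n = 25·62/215 = 7.2093; b·c/n = 124·4/215 = 2.3070
OR_MH = (44.2272 + 33.0672 + 7.2093) / (22.2719 + 22.5597 + 2.3070) = 84.5037 / 47.1385 = 1.79267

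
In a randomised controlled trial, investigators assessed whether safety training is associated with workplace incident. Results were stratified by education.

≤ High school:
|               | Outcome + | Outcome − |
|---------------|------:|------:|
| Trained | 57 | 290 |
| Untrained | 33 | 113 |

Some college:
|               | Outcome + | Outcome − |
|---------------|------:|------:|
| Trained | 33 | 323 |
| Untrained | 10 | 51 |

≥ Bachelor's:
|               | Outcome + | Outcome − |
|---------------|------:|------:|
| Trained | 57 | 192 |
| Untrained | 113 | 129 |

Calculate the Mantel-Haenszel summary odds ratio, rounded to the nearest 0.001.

OR_MH = Σ(aᵢdᵢ/nᵢ) / Σ(bᵢcᵢ/nᵢ), where nᵢ is the stratum total.
Stratum 1 (≤ High school): n = 493; a·d/n = 57·113/493 = 13.0649; b·c/n = 290·33/493 = 19.4118
Stratum 2 (Some college): n = 417; a·d/n = 33·51/417 = 4.0360; b·c/n = 323·10/417 = 7.7458
Stratum 3 (≥ Bachelor's): n = 491; a·d/n = 57·129/491 = 14.9756; b·c/n = 192·113/491 = 44.1874
OR_MH = (13.0649 + 4.0360 + 14.9756) / (19.4118 + 7.7458 + 44.1874) = 32.0764 / 71.3449 = 0.44960

0.450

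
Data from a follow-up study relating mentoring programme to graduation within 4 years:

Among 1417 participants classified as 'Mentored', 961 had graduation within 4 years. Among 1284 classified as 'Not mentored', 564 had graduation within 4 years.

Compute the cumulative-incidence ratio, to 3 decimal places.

From the description: a = 961, b = 456, c = 564, d = 720.
Risk in exposed = 961/1417 = 0.67819; risk in unexposed = 564/1284 = 0.43925.
RR = 0.67819 / 0.43925 = 1.54397
The risk among the exposed is 1.54 times that among the unexposed.

1.544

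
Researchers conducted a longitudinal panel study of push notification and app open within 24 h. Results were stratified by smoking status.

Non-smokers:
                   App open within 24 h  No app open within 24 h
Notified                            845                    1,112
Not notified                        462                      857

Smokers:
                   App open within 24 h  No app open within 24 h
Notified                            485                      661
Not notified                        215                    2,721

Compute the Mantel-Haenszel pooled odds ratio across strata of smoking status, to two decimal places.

OR_MH = Σ(aᵢdᵢ/nᵢ) / Σ(bᵢcᵢ/nᵢ), where nᵢ is the stratum total.
Stratum 1 (Non-smokers): n = 3276; a·d/n = 845·857/3276 = 221.0516; b·c/n = 1112·462/3276 = 156.8205
Stratum 2 (Smokers): n = 4082; a·d/n = 485·2721/4082 = 323.2937; b·c/n = 661·215/4082 = 34.8150
OR_MH = (221.0516 + 323.2937) / (156.8205 + 34.8150) = 544.3453 / 191.6356 = 2.84052

2.84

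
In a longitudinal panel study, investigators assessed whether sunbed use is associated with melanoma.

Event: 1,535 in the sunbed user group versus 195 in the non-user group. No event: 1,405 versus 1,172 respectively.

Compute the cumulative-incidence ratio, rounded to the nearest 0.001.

From the description: a = 1535, b = 1405, c = 195, d = 1172.
Risk in exposed = 1535/2940 = 0.52211; risk in unexposed = 195/1367 = 0.14265.
RR = 0.52211 / 0.14265 = 3.66012
The risk among the exposed is 3.66 times that among the unexposed.

3.660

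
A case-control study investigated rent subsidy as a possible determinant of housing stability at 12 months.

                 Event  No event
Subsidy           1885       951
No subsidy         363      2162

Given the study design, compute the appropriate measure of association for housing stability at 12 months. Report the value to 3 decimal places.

Cells: a = 1885, b = 951, c = 363, d = 2162.
This is a case-control study: participants were sampled on outcome status, so risks in the source population cannot be estimated directly — relative risk is not valid here. The odds ratio is the appropriate measure.
OR = (a·d)/(b·c) = (1885 × 2162) / (951 × 363) = 4075370 / 345213 = 11.80538

11.805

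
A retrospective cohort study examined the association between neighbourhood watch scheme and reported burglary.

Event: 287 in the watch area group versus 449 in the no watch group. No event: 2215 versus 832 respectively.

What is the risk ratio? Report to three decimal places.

0.327

From the description: a = 287, b = 2215, c = 449, d = 832.
Risk in exposed = 287/2502 = 0.11471; risk in unexposed = 449/1281 = 0.35051.
RR = 0.11471 / 0.35051 = 0.32726
The risk is 67% lower among the exposed than among the unexposed.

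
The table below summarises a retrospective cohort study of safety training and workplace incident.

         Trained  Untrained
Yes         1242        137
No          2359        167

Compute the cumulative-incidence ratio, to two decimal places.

Reading the table with exposure as columns: a = 1242 (Trained, case), b = 2359 (Trained, non-case), c = 137 (Untrained, case), d = 167.
Risk in exposed = 1242/3601 = 0.34490; risk in unexposed = 137/304 = 0.45066.
RR = 0.34490 / 0.45066 = 0.76533
The risk is 23% lower among the exposed than among the unexposed.

0.77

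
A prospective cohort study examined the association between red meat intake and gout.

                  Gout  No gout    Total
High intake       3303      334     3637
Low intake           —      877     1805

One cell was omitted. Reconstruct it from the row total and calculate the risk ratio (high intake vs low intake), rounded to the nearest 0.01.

The missing cell is in the unexposed row: 1805 − 877 = 928.
So a = 3303, b = 334, c = 928, d = 877.
RR = [a/(a+b)] / [c/(c+d)] = (3303/3637) / (928/1805) = 0.90817/0.51413 = 1.76642

1.77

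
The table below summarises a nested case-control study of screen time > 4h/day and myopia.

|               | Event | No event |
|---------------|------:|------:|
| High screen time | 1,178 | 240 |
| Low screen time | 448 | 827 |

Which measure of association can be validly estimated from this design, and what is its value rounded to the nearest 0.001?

9.061

Cells: a = 1178, b = 240, c = 448, d = 827.
This is a nested case-control study: participants were sampled on outcome status, so risks in the source population cannot be estimated directly — relative risk is not valid here. The odds ratio is the appropriate measure.
OR = (a·d)/(b·c) = (1178 × 827) / (240 × 448) = 974206 / 107520 = 9.06070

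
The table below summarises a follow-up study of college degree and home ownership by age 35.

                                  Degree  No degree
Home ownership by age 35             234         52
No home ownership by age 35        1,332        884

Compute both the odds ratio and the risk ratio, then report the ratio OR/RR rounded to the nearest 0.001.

Reading the table with exposure as columns: a = 234 (Degree, case), b = 1332 (Degree, non-case), c = 52 (No degree, case), d = 884.
OR = (234·884)/(1332·52) = 206856/69264 = 2.98649
Risk in exposed = 234/1566 = 0.14943; risk in unexposed = 52/936 = 0.05556; RR = 2.68966
OR/RR = 2.98649 / 2.68966 = 1.11036
The outcome is not rare, so the OR lies further from 1 than the RR.

1.110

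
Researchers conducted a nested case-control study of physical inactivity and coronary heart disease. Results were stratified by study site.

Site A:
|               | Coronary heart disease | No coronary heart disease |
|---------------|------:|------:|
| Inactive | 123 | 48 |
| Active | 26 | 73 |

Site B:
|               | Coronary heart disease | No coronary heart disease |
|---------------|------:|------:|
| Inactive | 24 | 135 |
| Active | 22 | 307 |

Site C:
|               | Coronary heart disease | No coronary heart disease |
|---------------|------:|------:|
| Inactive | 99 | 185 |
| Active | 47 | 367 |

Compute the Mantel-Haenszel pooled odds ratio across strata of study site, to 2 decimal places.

4.33

OR_MH = Σ(aᵢdᵢ/nᵢ) / Σ(bᵢcᵢ/nᵢ), where nᵢ is the stratum total.
Stratum 1 (Site A): n = 270; a·d/n = 123·73/270 = 33.2556; b·c/n = 48·26/270 = 4.6222
Stratum 2 (Site B): n = 488; a·d/n = 24·307/488 = 15.0984; b·c/n = 135·22/488 = 6.0861
Stratum 3 (Site C): n = 698; a·d/n = 99·367/698 = 52.0530; b·c/n = 185·47/698 = 12.4570
OR_MH = (33.2556 + 15.0984 + 52.0530) / (4.6222 + 6.0861 + 12.4570) = 100.4069 / 23.1653 = 4.33437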